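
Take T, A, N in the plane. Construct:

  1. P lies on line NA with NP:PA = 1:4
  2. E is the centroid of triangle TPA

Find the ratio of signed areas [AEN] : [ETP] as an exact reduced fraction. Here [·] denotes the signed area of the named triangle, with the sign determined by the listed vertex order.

Choose coordinates T = (0, 0), A = (1, 0), N = (0, 1).
1. P lies on line NA with NP:PA = 1:4 ⇒ P = (1/5, 4/5)
2. E is the centroid of triangle TPA ⇒ E = (2/5, 4/15)
2·[AEN] = -1/3, 2·[ETP] = -4/15
[AEN]:[ETP] = -1/3:-4/15 = 5/4

[AEN]:[ETP] = 5/4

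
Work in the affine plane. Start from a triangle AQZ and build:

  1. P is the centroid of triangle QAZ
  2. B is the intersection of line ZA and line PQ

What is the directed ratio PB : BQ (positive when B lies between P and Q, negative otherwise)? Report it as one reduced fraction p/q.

Assign A = (0, 0), Q = (1, 0), Z = (0, 1) — the answer is frame-independent, so this choice is without loss of generality.
1. P is the centroid of triangle QAZ ⇒ P = (1/3, 1/3)
2. B is the intersection of line ZA and line PQ ⇒ B = (0, 1/2)
B = P + t·(Q−P) with t = -1/2, so PB:BQ = t:(1−t) = -1/2:3/2

PB:BQ = -1/3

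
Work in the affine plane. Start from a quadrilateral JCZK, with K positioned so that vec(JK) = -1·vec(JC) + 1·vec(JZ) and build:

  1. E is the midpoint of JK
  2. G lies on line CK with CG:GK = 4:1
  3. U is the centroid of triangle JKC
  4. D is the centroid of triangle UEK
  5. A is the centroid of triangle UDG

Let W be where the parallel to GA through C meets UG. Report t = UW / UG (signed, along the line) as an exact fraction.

Assign J = (0, 0), C = (1, 0), Z = (0, 1), K = (-1, 1) — the answer is frame-independent, so this choice is without loss of generality.
1. E is the midpoint of JK ⇒ E = (-1/2, 1/2)
2. G lies on line CK with CG:GK = 4:1 ⇒ G = (-3/5, 4/5)
3. U is the centroid of triangle JKC ⇒ U = (0, 1/3)
4. D is the centroid of triangle UEK ⇒ D = (-1/2, 11/18)
5. A is the centroid of triangle UDG ⇒ A = (-11/30, 157/270)
through C parallel to GA: direction (7/30, -59/270); meets UG at W = (19/5, -118/45)
W = U + t·(G−U) with t = -19/3

t = -19/3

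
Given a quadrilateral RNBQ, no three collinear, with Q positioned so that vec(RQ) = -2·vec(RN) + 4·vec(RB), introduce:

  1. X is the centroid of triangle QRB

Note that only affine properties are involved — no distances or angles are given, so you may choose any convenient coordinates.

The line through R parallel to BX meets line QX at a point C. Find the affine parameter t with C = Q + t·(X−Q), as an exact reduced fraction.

t = 2

Choose coordinates R = (0, 0), N = (1, 0), B = (0, 1), Q = (-2, 4).
1. X is the centroid of triangle QRB ⇒ X = (-2/3, 5/3)
through R parallel to BX: direction (-2/3, 2/3); meets QX at C = (2/3, -2/3)
C = Q + t·(X−Q) with t = 2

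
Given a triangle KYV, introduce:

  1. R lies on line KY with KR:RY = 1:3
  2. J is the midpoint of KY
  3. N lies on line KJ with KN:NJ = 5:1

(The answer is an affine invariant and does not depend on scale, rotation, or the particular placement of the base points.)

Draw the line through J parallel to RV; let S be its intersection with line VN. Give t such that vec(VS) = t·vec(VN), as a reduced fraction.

t = 3/2

Work in coordinates with K = (0, 0), Y = (1, 0), V = (0, 1).
1. R lies on line KY with KR:RY = 1:3 ⇒ R = (1/4, 0)
2. J is the midpoint of KY ⇒ J = (1/2, 0)
3. N lies on line KJ with KN:NJ = 5:1 ⇒ N = (5/12, 0)
through J parallel to RV: direction (-1/4, 1); meets VN at S = (5/8, -1/2)
S = V + t·(N−V) with t = 3/2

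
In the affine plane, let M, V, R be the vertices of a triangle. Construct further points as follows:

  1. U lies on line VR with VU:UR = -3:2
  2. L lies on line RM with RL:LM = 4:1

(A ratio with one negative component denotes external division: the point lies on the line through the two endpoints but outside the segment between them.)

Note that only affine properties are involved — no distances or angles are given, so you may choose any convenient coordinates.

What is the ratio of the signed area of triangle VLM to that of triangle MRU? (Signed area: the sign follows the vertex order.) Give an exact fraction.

[VLM]:[MRU] = 1/10

Set M = (0, 0), V = (1, 0), R = (0, 1); any affine frame gives the same invariant.
1. U lies on line VR with VU:UR = -3:2 ⇒ U = (-2, 3)
2. L lies on line RM with RL:LM = 4:1 ⇒ L = (0, 1/5)
2·[VLM] = 1/5, 2·[MRU] = 2
[VLM]:[MRU] = 1/5:2 = 1/10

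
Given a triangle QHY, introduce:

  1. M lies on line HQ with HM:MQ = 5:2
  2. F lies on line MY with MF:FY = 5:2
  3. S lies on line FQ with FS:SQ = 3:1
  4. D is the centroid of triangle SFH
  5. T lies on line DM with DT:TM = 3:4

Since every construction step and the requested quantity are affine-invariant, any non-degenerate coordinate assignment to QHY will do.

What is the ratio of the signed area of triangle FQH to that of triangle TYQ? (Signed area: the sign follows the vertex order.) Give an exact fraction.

Assign Q = (0, 0), H = (1, 0), Y = (0, 1) — the answer is frame-independent, so this choice is without loss of generality.
1. M lies on line HQ with HM:MQ = 5:2 ⇒ M = (2/7, 0)
2. F lies on line MY with MF:FY = 5:2 ⇒ F = (4/49, 5/7)
3. S lies on line FQ with FS:SQ = 3:1 ⇒ S = (1/49, 5/28)
4. D is the centroid of triangle SFH ⇒ D = (18/49, 25/84)
5. T lies on line DM with DT:TM = 3:4 ⇒ T = (114/343, 25/147)
2·[FQH] = 5/7, 2·[TYQ] = 114/343
[FQH]:[TYQ] = 5/7:114/343 = 245/114

[FQH]:[TYQ] = 245/114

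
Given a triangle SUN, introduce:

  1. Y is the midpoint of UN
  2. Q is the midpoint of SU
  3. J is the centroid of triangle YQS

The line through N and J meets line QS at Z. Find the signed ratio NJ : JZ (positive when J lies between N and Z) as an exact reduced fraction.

NJ:JZ = 5

Choose coordinates S = (0, 0), U = (1, 0), N = (0, 1).
1. Y is the midpoint of UN ⇒ Y = (1/2, 1/2)
2. Q is the midpoint of SU ⇒ Q = (1/2, 0)
3. J is the centroid of triangle YQS ⇒ J = (1/3, 1/6)
line NJ meets QS at Z = (2/5, 0)
J = N + t·(Z−N) with t = 5/6, so NJ:JZ = 5/6:1/6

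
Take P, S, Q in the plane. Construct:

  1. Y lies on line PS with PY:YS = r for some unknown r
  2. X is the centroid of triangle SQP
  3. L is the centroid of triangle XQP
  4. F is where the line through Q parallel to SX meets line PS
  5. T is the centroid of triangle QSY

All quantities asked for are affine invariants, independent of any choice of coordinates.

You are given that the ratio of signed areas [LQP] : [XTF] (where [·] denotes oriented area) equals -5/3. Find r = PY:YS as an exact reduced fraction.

r = 3/2

Assign P = (0, 0), S = (1, 0), Q = (0, 1) — the answer is frame-independent, so this choice is without loss of generality.
1. With PY:YS = r, write λ = r/(r+1) so Y = P + λ·(S−P); Y is affine-linear in λ
2. X is the centroid of triangle SQP ⇒ X = (1/3, 1/3)
3. L is the centroid of triangle XQP ⇒ L = (1/9, 4/9)
4. F is where the line through Q parallel to SX meets line PS ⇒ F = (2, 0)
5. T is the centroid of triangle QSY ⇒ T is an affine combination of earlier points and hence also affine-linear in λ
Every point depending on Y is an affine combination of Y and λ-independent points, so each such coordinate is linear in λ; the λ² term in each signed area is a multiple of (S−P)×(S−P) = 0, so 2·[LQP] and 2·[XTF] are each linear in λ. Evaluating at λ=0 and λ=1:
  2·[LQP] = 1/9,   2·[XTF] = -1/9·λ
So [LQP]:[XTF] = (1/9) / (-1/9·λ). Setting this equal to -5/3:
  1/9 = -5/3·(-1/9·λ)  ⇒  λ = 3/5
Then r = λ/(1−λ) = (3/5)/(2/5) = 3/2. Check: with r = 3/2, Y = (3/5, 0) and [LQP]:[XTF] = -5/3 as required.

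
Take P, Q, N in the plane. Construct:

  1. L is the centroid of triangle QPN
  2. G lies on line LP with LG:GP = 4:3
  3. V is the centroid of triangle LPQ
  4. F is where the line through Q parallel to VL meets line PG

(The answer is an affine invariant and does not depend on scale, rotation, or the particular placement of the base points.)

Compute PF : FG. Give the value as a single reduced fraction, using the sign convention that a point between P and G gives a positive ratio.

Choose coordinates P = (0, 0), Q = (1, 0), N = (0, 1).
1. L is the centroid of triangle QPN ⇒ L = (1/3, 1/3)
2. G lies on line LP with LG:GP = 4:3 ⇒ G = (1/7, 1/7)
3. V is the centroid of triangle LPQ ⇒ V = (4/9, 1/9)
4. F is where the line through Q parallel to VL meets line PG ⇒ F = (2/3, 2/3)
F = P + t·(G−P) with t = 14/3, so PF:FG = t:(1−t) = 14/3:-11/3

PF:FG = -14/11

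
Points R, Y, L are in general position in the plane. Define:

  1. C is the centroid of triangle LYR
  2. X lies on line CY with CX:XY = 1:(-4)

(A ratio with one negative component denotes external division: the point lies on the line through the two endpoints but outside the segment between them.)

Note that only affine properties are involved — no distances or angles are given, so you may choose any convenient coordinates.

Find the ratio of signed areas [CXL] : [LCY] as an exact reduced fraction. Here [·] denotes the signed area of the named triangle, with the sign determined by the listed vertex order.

Choose coordinates R = (0, 0), Y = (1, 0), L = (0, 1).
1. C is the centroid of triangle LYR ⇒ C = (1/3, 1/3)
2. X lies on line CY with CX:XY = 1:(-4) ⇒ X = (1/9, 4/9)
2·[CXL] = -1/9, 2·[LCY] = 1/3
[CXL]:[LCY] = -1/9:1/3 = -1/3

[CXL]:[LCY] = -1/3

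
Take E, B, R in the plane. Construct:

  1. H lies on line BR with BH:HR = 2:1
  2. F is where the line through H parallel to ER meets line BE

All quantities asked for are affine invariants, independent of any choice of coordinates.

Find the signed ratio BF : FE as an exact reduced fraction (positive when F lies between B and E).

Set E = (0, 0), B = (1, 0), R = (0, 1); any affine frame gives the same invariant.
1. H lies on line BR with BH:HR = 2:1 ⇒ H = (1/3, 2/3)
2. F is where the line through H parallel to ER meets line BE ⇒ F = (1/3, 0)
F = B + t·(E−B) with t = 2/3, so BF:FE = t:(1−t) = 2/3:1/3

BF:FE = 2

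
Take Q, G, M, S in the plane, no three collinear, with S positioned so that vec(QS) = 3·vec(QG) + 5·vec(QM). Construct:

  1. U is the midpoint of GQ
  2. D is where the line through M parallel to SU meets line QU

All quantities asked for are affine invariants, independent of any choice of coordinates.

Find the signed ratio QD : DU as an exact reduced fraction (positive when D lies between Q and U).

QD:DU = -1/2

Assign Q = (0, 0), G = (1, 0), M = (0, 1), S = (3, 5) — the answer is frame-independent, so this choice is without loss of generality.
1. U is the midpoint of GQ ⇒ U = (1/2, 0)
2. D is where the line through M parallel to SU meets line QU ⇒ D = (-1/2, 0)
D = Q + t·(U−Q) with t = -1, so QD:DU = t:(1−t) = -1:2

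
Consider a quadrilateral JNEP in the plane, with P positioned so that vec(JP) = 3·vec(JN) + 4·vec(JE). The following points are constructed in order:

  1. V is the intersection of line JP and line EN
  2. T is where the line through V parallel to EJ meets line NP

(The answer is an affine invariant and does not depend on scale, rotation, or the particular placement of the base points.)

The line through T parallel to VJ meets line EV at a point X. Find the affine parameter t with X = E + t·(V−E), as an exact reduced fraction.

Assign J = (0, 0), N = (1, 0), E = (0, 1), P = (3, 4) — the answer is frame-independent, so this choice is without loss of generality.
1. V is the intersection of line JP and line EN ⇒ V = (3/7, 4/7)
2. T is where the line through V parallel to EJ meets line NP ⇒ T = (3/7, -8/7)
through T parallel to VJ: direction (-3/7, -4/7); meets EV at X = (57/49, -8/49)
X = E + t·(V−E) with t = 19/7

t = 19/7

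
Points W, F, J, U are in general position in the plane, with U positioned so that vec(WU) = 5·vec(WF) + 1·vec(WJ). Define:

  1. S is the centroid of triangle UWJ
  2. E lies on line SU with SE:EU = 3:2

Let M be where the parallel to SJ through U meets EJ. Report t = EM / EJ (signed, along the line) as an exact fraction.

Choose coordinates W = (0, 0), F = (1, 0), J = (0, 1), U = (5, 1).
1. S is the centroid of triangle UWJ ⇒ S = (5/3, 2/3)
2. E lies on line SU with SE:EU = 3:2 ⇒ E = (11/3, 13/15)
through U parallel to SJ: direction (-5/3, 1/3); meets EJ at M = (55/9, 7/9)
M = E + t·(J−E) with t = -2/3

t = -2/3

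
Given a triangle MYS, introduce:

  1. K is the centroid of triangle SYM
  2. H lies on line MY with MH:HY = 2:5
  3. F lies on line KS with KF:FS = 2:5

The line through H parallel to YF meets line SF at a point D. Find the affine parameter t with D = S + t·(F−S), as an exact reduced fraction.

Work in coordinates with M = (0, 0), Y = (1, 0), S = (0, 1).
1. K is the centroid of triangle SYM ⇒ K = (1/3, 1/3)
2. H lies on line MY with MH:HY = 2:5 ⇒ H = (2/7, 0)
3. F lies on line KS with KF:FS = 2:5 ⇒ F = (5/21, 11/21)
through H parallel to YF: direction (-16/21, 11/21); meets SF at D = (30/49, -11/49)
D = S + t·(F−S) with t = 18/7

t = 18/7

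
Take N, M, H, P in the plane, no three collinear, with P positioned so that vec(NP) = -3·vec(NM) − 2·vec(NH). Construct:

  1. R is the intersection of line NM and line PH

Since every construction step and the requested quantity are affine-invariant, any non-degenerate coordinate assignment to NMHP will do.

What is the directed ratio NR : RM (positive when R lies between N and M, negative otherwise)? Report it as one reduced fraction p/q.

Choose coordinates N = (0, 0), M = (1, 0), H = (0, 1), P = (-3, -2).
1. R is the intersection of line NM and line PH ⇒ R = (-1, 0)
R = N + t·(M−N) with t = -1, so NR:RM = t:(1−t) = -1:2

NR:RM = -1/2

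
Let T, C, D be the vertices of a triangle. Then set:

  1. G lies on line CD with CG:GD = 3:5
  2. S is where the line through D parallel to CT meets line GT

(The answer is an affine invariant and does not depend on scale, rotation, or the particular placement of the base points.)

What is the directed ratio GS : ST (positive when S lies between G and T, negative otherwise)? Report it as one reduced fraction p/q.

GS:ST = -5/8

Set T = (0, 0), C = (1, 0), D = (0, 1); any affine frame gives the same invariant.
1. G lies on line CD with CG:GD = 3:5 ⇒ G = (5/8, 3/8)
2. S is where the line through D parallel to CT meets line GT ⇒ S = (5/3, 1)
S = G + t·(T−G) with t = -5/3, so GS:ST = t:(1−t) = -5/3:8/3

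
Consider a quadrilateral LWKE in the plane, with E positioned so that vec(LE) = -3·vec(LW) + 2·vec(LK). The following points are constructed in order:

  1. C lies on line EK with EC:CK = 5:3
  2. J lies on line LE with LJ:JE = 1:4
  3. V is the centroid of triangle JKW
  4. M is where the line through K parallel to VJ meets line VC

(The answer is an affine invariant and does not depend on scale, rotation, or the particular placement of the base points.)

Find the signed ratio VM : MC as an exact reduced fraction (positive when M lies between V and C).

Assign L = (0, 0), W = (1, 0), K = (0, 1), E = (-3, 2) — the answer is frame-independent, so this choice is without loss of generality.
1. C lies on line EK with EC:CK = 5:3 ⇒ C = (-9/8, 11/8)
2. J lies on line LE with LJ:JE = 1:4 ⇒ J = (-3/5, 2/5)
3. V is the centroid of triangle JKW ⇒ V = (2/15, 7/15)
4. M is where the line through K parallel to VJ meets line VC ⇒ M = (-121/225, 214/225)
M = V + t·(C−V) with t = 8/15, so VM:MC = t:(1−t) = 8/15:7/15

VM:MC = 8/7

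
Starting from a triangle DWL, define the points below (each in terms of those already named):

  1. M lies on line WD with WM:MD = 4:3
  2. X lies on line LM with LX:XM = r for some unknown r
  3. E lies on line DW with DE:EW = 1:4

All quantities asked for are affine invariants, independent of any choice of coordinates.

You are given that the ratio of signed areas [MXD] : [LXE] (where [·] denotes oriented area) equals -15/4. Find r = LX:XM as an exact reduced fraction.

Set D = (0, 0), W = (1, 0), L = (0, 1); any affine frame gives the same invariant.
1. M lies on line WD with WM:MD = 4:3 ⇒ M = (3/7, 0)
2. With LX:XM = r, write λ = r/(r+1) so X = L + λ·(M−L); X is affine-linear in λ
3. E lies on line DW with DE:EW = 1:4 ⇒ E = (1/5, 0)
Every point depending on X is an affine combination of X and λ-independent points, so each such coordinate is linear in λ; the λ² term in each signed area is a multiple of (M−L)×(M−L) = 0, so 2·[MXD] and 2·[LXE] are each linear in λ. Evaluating at λ=0 and λ=1:
  2·[MXD] = -3/7·λ + 3/7,   2·[LXE] = -8/35·λ
So [MXD]:[LXE] = (-3/7·λ + 3/7) / (-8/35·λ). Setting this equal to -15/4:
  -3/7·λ + 3/7 = -15/4·(-8/35·λ)  ⇒  λ = 1/3
Then r = λ/(1−λ) = (1/3)/(2/3) = 1/2. Check: with r = 1/2, X = (1/7, 2/3) and [MXD]:[LXE] = -15/4 as required.

r = 1/2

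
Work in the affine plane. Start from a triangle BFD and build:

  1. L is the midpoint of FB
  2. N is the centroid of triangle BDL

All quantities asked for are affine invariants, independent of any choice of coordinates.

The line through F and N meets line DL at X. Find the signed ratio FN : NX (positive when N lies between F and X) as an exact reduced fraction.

FN:NX = -4

Choose coordinates B = (0, 0), F = (1, 0), D = (0, 1).
1. L is the midpoint of FB ⇒ L = (1/2, 0)
2. N is the centroid of triangle BDL ⇒ N = (1/6, 1/3)
line FN meets DL at X = (3/8, 1/4)
N = F + t·(X−F) with t = 4/3, so FN:NX = 4/3:-1/3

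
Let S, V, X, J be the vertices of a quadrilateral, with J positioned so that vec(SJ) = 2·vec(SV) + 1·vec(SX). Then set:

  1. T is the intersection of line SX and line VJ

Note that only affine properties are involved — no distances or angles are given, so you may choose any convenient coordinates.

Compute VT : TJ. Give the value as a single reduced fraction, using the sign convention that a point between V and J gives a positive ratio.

Set S = (0, 0), V = (1, 0), X = (0, 1), J = (2, 1); any affine frame gives the same invariant.
1. T is the intersection of line SX and line VJ ⇒ T = (0, -1)
T = V + t·(J−V) with t = -1, so VT:TJ = t:(1−t) = -1:2

VT:TJ = -1/2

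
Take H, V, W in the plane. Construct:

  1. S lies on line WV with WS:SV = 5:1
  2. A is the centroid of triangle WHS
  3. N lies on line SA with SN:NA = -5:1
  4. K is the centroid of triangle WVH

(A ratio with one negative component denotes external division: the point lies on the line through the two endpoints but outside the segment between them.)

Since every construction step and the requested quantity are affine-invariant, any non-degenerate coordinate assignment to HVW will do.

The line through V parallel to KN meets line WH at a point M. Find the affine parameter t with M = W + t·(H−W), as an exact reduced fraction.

t = 3/7

Choose coordinates H = (0, 0), V = (1, 0), W = (0, 1).
1. S lies on line WV with WS:SV = 5:1 ⇒ S = (5/6, 1/6)
2. A is the centroid of triangle WHS ⇒ A = (5/18, 7/18)
3. N lies on line SA with SN:NA = -5:1 ⇒ N = (5/36, 4/9)
4. K is the centroid of triangle WVH ⇒ K = (1/3, 1/3)
through V parallel to KN: direction (-7/36, 1/9); meets WH at M = (0, 4/7)
M = W + t·(H−W) with t = 3/7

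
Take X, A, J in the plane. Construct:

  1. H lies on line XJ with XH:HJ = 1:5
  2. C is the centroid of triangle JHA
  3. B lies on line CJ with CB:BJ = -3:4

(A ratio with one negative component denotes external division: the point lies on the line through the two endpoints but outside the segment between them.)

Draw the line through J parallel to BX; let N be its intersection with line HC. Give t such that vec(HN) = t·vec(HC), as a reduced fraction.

t = 10/7

Assign X = (0, 0), A = (1, 0), J = (0, 1) — the answer is frame-independent, so this choice is without loss of generality.
1. H lies on line XJ with XH:HJ = 1:5 ⇒ H = (0, 1/6)
2. C is the centroid of triangle JHA ⇒ C = (1/3, 7/18)
3. B lies on line CJ with CB:BJ = -3:4 ⇒ B = (4/3, -13/9)
through J parallel to BX: direction (-4/3, 13/9); meets HC at N = (10/21, 61/126)
N = H + t·(C−H) with t = 10/7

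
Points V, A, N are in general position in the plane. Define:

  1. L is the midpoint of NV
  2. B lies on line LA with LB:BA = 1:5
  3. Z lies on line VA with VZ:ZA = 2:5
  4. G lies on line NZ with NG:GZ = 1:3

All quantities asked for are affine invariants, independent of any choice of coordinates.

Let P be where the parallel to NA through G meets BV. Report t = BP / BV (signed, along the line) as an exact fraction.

Set V = (0, 0), A = (1, 0), N = (0, 1); any affine frame gives the same invariant.
1. L is the midpoint of NV ⇒ L = (0, 1/2)
2. B lies on line LA with LB:BA = 1:5 ⇒ B = (1/6, 5/12)
3. Z lies on line VA with VZ:ZA = 2:5 ⇒ Z = (2/7, 0)
4. G lies on line NZ with NG:GZ = 1:3 ⇒ G = (1/14, 3/4)
through G parallel to NA: direction (1, -1); meets BV at P = (23/98, 115/196)
P = B + t·(V−B) with t = -20/49

t = -20/49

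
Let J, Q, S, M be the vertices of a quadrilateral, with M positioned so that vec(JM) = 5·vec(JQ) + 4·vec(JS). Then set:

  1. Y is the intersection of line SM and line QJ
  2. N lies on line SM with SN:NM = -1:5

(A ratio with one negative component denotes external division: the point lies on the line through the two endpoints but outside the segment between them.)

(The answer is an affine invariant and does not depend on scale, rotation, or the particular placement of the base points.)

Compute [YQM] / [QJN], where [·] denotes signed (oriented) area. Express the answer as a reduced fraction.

Set J = (0, 0), Q = (1, 0), S = (0, 1), M = (5, 4); any affine frame gives the same invariant.
1. Y is the intersection of line SM and line QJ ⇒ Y = (-5/3, 0)
2. N lies on line SM with SN:NM = -1:5 ⇒ N = (-5/4, 1/4)
2·[YQM] = 32/3, 2·[QJN] = -1/4
[YQM]:[QJN] = 32/3:-1/4 = -128/3

[YQM]:[QJN] = -128/3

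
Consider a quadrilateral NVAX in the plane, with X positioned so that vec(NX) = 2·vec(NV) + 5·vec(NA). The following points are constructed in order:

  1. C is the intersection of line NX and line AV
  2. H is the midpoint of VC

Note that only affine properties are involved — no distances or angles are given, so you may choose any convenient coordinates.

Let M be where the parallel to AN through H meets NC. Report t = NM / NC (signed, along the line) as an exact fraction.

Choose coordinates N = (0, 0), V = (1, 0), A = (0, 1), X = (2, 5).
1. C is the intersection of line NX and line AV ⇒ C = (2/7, 5/7)
2. H is the midpoint of VC ⇒ H = (9/14, 5/14)
through H parallel to AN: direction (0, -1); meets NC at M = (9/14, 45/28)
M = N + t·(C−N) with t = 9/4

t = 9/4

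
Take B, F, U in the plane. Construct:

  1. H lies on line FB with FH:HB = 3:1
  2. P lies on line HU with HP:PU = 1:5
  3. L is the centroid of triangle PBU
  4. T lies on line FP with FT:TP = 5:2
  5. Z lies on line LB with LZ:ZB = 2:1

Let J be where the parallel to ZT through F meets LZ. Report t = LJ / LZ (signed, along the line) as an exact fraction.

t = 227/162

Choose coordinates B = (0, 0), F = (1, 0), U = (0, 1).
1. H lies on line FB with FH:HB = 3:1 ⇒ H = (1/4, 0)
2. P lies on line HU with HP:PU = 1:5 ⇒ P = (5/24, 1/6)
3. L is the centroid of triangle PBU ⇒ L = (5/72, 7/18)
4. T lies on line FP with FT:TP = 5:2 ⇒ T = (73/168, 5/42)
5. Z lies on line LB with LZ:ZB = 2:1 ⇒ Z = (5/216, 7/54)
through F parallel to ZT: direction (311/756, -2/189); meets LZ at J = (10/2187, 56/2187)
J = L + t·(Z−L) with t = 227/162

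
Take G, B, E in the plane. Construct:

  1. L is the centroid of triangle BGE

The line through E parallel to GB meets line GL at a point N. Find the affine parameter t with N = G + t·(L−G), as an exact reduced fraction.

t = 3

Choose coordinates G = (0, 0), B = (1, 0), E = (0, 1).
1. L is the centroid of triangle BGE ⇒ L = (1/3, 1/3)
through E parallel to GB: direction (1, 0); meets GL at N = (1, 1)
N = G + t·(L−G) with t = 3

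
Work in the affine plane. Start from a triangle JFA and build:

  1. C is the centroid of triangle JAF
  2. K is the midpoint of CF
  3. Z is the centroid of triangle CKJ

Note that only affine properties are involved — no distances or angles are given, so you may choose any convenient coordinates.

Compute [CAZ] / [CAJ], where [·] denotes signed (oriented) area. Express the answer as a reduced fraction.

[CAZ]:[CAJ] = 1/6

Choose coordinates J = (0, 0), F = (1, 0), A = (0, 1).
1. C is the centroid of triangle JAF ⇒ C = (1/3, 1/3)
2. K is the midpoint of CF ⇒ K = (2/3, 1/6)
3. Z is the centroid of triangle CKJ ⇒ Z = (1/3, 1/6)
2·[CAZ] = 1/18, 2·[CAJ] = 1/3
[CAZ]:[CAJ] = 1/18:1/3 = 1/6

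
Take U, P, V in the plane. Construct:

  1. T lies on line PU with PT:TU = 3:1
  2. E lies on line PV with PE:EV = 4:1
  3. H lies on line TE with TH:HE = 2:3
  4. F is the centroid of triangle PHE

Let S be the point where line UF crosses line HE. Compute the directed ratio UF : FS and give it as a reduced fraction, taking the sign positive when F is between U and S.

Work in coordinates with U = (0, 0), P = (1, 0), V = (0, 1).
1. T lies on line PU with PT:TU = 3:1 ⇒ T = (1/4, 0)
2. E lies on line PV with PE:EV = 4:1 ⇒ E = (1/5, 4/5)
3. H lies on line TE with TH:HE = 2:3 ⇒ H = (23/100, 8/25)
4. F is the centroid of triangle PHE ⇒ F = (143/300, 28/75)
line UF meets HE at S = (143/600, 14/75)
F = U + t·(S−U) with t = 2, so UF:FS = 2:-1

UF:FS = -2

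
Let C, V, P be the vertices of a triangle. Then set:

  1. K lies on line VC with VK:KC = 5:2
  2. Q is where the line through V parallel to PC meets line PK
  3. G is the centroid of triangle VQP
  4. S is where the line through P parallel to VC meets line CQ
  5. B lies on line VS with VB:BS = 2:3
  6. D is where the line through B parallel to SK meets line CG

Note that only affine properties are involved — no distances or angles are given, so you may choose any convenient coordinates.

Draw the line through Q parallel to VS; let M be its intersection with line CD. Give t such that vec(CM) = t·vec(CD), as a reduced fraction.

Choose coordinates C = (0, 0), V = (1, 0), P = (0, 1).
1. K lies on line VC with VK:KC = 5:2 ⇒ K = (2/7, 0)
2. Q is where the line through V parallel to PC meets line PK ⇒ Q = (1, -5/2)
3. G is the centroid of triangle VQP ⇒ G = (2/3, -1/2)
4. S is where the line through P parallel to VC meets line CQ ⇒ S = (-2/5, 1)
5. B lies on line VS with VB:BS = 2:3 ⇒ B = (11/25, 2/5)
6. D is where the line through B parallel to SK meets line CG ⇒ D = (25/17, -75/68)
through Q parallel to VS: direction (-7/5, 1); meets CD at M = (50, -75/2)
M = C + t·(D−C) with t = 34

t = 34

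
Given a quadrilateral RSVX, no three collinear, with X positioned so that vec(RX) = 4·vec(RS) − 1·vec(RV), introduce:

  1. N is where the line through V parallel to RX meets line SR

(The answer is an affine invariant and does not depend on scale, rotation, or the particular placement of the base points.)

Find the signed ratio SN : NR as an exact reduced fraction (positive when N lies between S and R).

Assign R = (0, 0), S = (1, 0), V = (0, 1), X = (4, -1) — the answer is frame-independent, so this choice is without loss of generality.
1. N is where the line through V parallel to RX meets line SR ⇒ N = (4, 0)
N = S + t·(R−S) with t = -3, so SN:NR = t:(1−t) = -3:4

SN:NR = -3/4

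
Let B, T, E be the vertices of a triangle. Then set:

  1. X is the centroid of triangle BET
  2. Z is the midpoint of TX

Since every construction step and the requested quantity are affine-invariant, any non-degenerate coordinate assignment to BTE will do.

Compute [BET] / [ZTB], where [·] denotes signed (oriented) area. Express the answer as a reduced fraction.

[BET]:[ZTB] = 6

Assign B = (0, 0), T = (1, 0), E = (0, 1) — the answer is frame-independent, so this choice is without loss of generality.
1. X is the centroid of triangle BET ⇒ X = (1/3, 1/3)
2. Z is the midpoint of TX ⇒ Z = (2/3, 1/6)
2·[BET] = -1, 2·[ZTB] = -1/6
[BET]:[ZTB] = -1:-1/6 = 6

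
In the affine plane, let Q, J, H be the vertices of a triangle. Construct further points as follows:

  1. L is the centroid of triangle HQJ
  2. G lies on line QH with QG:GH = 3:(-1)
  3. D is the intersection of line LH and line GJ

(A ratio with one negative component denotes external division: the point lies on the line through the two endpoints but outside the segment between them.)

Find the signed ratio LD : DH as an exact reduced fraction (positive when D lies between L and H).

LD:DH = -4/3

Work in coordinates with Q = (0, 0), J = (1, 0), H = (0, 1).
1. L is the centroid of triangle HQJ ⇒ L = (1/3, 1/3)
2. G lies on line QH with QG:GH = 3:(-1) ⇒ G = (0, 3/2)
3. D is the intersection of line LH and line GJ ⇒ D = (-1, 3)
D = L + t·(H−L) with t = 4, so LD:DH = t:(1−t) = 4:-3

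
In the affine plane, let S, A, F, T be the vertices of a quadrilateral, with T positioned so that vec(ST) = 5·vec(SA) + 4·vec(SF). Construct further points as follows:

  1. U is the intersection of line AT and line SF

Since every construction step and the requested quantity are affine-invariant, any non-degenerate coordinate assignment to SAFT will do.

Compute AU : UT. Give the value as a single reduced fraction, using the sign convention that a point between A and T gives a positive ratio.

Choose coordinates S = (0, 0), A = (1, 0), F = (0, 1), T = (5, 4).
1. U is the intersection of line AT and line SF ⇒ U = (0, -1)
U = A + t·(T−A) with t = -1/4, so AU:UT = t:(1−t) = -1/4:5/4

AU:UT = -1/5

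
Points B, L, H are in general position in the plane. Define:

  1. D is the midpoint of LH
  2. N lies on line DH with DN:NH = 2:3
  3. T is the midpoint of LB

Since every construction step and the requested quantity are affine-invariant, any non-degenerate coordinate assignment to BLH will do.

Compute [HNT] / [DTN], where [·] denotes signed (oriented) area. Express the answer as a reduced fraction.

Work in coordinates with B = (0, 0), L = (1, 0), H = (0, 1).
1. D is the midpoint of LH ⇒ D = (1/2, 1/2)
2. N lies on line DH with DN:NH = 2:3 ⇒ N = (3/10, 7/10)
3. T is the midpoint of LB ⇒ T = (1/2, 0)
2·[HNT] = -3/20, 2·[DTN] = -1/10
[HNT]:[DTN] = -3/20:-1/10 = 3/2

[HNT]:[DTN] = 3/2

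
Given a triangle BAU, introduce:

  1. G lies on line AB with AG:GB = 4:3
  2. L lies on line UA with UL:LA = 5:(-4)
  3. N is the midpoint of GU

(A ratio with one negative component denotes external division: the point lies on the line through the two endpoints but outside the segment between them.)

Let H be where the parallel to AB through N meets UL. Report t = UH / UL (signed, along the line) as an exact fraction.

t = 1/10

Assign B = (0, 0), A = (1, 0), U = (0, 1) — the answer is frame-independent, so this choice is without loss of generality.
1. G lies on line AB with AG:GB = 4:3 ⇒ G = (3/7, 0)
2. L lies on line UA with UL:LA = 5:(-4) ⇒ L = (5, -4)
3. N is the midpoint of GU ⇒ N = (3/14, 1/2)
through N parallel to AB: direction (-1, 0); meets UL at H = (1/2, 1/2)
H = U + t·(L−U) with t = 1/10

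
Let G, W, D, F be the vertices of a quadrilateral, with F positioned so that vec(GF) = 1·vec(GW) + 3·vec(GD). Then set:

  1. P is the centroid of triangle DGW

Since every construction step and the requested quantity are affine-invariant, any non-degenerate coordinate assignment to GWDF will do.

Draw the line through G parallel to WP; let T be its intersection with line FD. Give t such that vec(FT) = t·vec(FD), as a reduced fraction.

t = 7/5

Choose coordinates G = (0, 0), W = (1, 0), D = (0, 1), F = (1, 3).
1. P is the centroid of triangle DGW ⇒ P = (1/3, 1/3)
through G parallel to WP: direction (-2/3, 1/3); meets FD at T = (-2/5, 1/5)
T = F + t·(D−F) with t = 7/5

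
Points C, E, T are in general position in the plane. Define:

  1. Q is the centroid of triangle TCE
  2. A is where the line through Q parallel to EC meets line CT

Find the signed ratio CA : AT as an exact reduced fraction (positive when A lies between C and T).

Choose coordinates C = (0, 0), E = (1, 0), T = (0, 1).
1. Q is the centroid of triangle TCE ⇒ Q = (1/3, 1/3)
2. A is where the line through Q parallel to EC meets line CT ⇒ A = (0, 1/3)
A = C + t·(T−C) with t = 1/3, so CA:AT = t:(1−t) = 1/3:2/3

CA:AT = 1/2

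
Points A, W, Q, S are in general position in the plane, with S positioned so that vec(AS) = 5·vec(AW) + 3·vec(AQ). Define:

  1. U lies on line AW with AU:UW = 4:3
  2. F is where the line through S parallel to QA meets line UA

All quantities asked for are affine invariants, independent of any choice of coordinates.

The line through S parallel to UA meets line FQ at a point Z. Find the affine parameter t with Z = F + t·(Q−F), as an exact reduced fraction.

Set A = (0, 0), W = (1, 0), Q = (0, 1), S = (5, 3); any affine frame gives the same invariant.
1. U lies on line AW with AU:UW = 4:3 ⇒ U = (4/7, 0)
2. F is where the line through S parallel to QA meets line UA ⇒ F = (5, 0)
through S parallel to UA: direction (-4/7, 0); meets FQ at Z = (-10, 3)
Z = F + t·(Q−F) with t = 3

t = 3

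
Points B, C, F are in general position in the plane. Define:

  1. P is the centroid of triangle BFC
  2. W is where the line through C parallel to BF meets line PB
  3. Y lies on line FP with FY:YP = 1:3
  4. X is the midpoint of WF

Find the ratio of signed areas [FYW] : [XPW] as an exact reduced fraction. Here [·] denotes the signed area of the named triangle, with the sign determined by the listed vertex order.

Assign B = (0, 0), C = (1, 0), F = (0, 1) — the answer is frame-independent, so this choice is without loss of generality.
1. P is the centroid of triangle BFC ⇒ P = (1/3, 1/3)
2. W is where the line through C parallel to BF meets line PB ⇒ W = (1, 1)
3. Y lies on line FP with FY:YP = 1:3 ⇒ Y = (1/12, 5/6)
4. X is the midpoint of WF ⇒ X = (1/2, 1)
2·[FYW] = 1/6, 2·[XPW] = 1/3
[FYW]:[XPW] = 1/6:1/3 = 1/2

[FYW]:[XPW] = 1/2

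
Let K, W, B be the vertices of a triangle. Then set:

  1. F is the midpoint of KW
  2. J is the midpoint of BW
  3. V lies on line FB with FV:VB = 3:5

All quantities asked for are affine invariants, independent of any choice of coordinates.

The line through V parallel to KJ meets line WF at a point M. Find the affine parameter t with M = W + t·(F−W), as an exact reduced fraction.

Set K = (0, 0), W = (1, 0), B = (0, 1); any affine frame gives the same invariant.
1. F is the midpoint of KW ⇒ F = (1/2, 0)
2. J is the midpoint of BW ⇒ J = (1/2, 1/2)
3. V lies on line FB with FV:VB = 3:5 ⇒ V = (5/16, 3/8)
through V parallel to KJ: direction (1/2, 1/2); meets WF at M = (-1/16, 0)
M = W + t·(F−W) with t = 17/8

t = 17/8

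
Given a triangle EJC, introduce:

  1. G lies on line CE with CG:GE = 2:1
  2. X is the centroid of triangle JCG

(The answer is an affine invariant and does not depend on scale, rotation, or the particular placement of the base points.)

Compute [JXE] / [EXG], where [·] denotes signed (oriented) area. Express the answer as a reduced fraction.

[JXE]:[EXG] = 4

Choose coordinates E = (0, 0), J = (1, 0), C = (0, 1).
1. G lies on line CE with CG:GE = 2:1 ⇒ G = (0, 1/3)
2. X is the centroid of triangle JCG ⇒ X = (1/3, 4/9)
2·[JXE] = 4/9, 2·[EXG] = 1/9
[JXE]:[EXG] = 4/9:1/9 = 4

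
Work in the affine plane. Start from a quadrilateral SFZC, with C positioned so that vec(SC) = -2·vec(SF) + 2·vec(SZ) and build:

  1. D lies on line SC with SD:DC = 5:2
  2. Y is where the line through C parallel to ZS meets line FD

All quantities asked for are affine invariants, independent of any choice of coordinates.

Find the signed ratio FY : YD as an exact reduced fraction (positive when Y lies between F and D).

Assign S = (0, 0), F = (1, 0), Z = (0, 1), C = (-2, 2) — the answer is frame-independent, so this choice is without loss of generality.
1. D lies on line SC with SD:DC = 5:2 ⇒ D = (-10/7, 10/7)
2. Y is where the line through C parallel to ZS meets line FD ⇒ Y = (-2, 30/17)
Y = F + t·(D−F) with t = 21/17, so FY:YD = t:(1−t) = 21/17:-4/17

FY:YD = -21/4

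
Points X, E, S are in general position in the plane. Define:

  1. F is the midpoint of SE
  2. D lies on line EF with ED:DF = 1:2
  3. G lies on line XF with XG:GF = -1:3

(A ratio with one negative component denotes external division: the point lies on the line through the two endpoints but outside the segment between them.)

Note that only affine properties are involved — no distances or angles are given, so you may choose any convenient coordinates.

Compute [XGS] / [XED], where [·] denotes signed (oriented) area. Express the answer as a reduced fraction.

Assign X = (0, 0), E = (1, 0), S = (0, 1) — the answer is frame-independent, so this choice is without loss of generality.
1. F is the midpoint of SE ⇒ F = (1/2, 1/2)
2. D lies on line EF with ED:DF = 1:2 ⇒ D = (5/6, 1/6)
3. G lies on line XF with XG:GF = -1:3 ⇒ G = (-1/4, -1/4)
2·[XGS] = -1/4, 2·[XED] = 1/6
[XGS]:[XED] = -1/4:1/6 = -3/2

[XGS]:[XED] = -3/2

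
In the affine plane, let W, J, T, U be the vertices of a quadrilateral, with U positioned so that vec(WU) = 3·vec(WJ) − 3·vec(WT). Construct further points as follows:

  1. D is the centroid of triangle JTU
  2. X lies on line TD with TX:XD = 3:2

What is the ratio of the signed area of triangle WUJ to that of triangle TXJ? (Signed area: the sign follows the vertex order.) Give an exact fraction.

Set W = (0, 0), J = (1, 0), T = (0, 1), U = (3, -3); any affine frame gives the same invariant.
1. D is the centroid of triangle JTU ⇒ D = (4/3, -2/3)
2. X lies on line TD with TX:XD = 3:2 ⇒ X = (4/5, 0)
2·[WUJ] = 3, 2·[TXJ] = 1/5
[WUJ]:[TXJ] = 3:1/5 = 15

[WUJ]:[TXJ] = 15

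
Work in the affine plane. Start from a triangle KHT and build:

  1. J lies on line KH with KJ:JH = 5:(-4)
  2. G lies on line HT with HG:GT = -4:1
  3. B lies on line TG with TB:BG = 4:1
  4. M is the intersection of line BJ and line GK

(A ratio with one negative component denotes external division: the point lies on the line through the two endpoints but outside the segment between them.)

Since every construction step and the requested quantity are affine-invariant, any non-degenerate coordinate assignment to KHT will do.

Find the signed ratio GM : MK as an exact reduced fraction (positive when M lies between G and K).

Assign K = (0, 0), H = (1, 0), T = (0, 1) — the answer is frame-independent, so this choice is without loss of generality.
1. J lies on line KH with KJ:JH = 5:(-4) ⇒ J = (5, 0)
2. G lies on line HT with HG:GT = -4:1 ⇒ G = (-1/3, 4/3)
3. B lies on line TG with TB:BG = 4:1 ⇒ B = (-4/15, 19/15)
4. M is the intersection of line BJ and line GK ⇒ M = (-95/297, 380/297)
M = G + t·(K−G) with t = 4/99, so GM:MK = t:(1−t) = 4/99:95/99

GM:MK = 4/95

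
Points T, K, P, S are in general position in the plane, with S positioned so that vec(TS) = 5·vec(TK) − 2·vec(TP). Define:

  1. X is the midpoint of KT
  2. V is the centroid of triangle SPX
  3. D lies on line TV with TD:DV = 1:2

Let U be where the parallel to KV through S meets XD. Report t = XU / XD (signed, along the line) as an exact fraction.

Assign T = (0, 0), K = (1, 0), P = (0, 1), S = (5, -2) — the answer is frame-independent, so this choice is without loss of generality.
1. X is the midpoint of KT ⇒ X = (1/2, 0)
2. V is the centroid of triangle SPX ⇒ V = (11/6, -1/3)
3. D lies on line TV with TD:DV = 1:2 ⇒ D = (11/18, -1/9)
through S parallel to KV: direction (5/6, -1/3); meets XD at U = (5/6, -1/3)
U = X + t·(D−X) with t = 3

t = 3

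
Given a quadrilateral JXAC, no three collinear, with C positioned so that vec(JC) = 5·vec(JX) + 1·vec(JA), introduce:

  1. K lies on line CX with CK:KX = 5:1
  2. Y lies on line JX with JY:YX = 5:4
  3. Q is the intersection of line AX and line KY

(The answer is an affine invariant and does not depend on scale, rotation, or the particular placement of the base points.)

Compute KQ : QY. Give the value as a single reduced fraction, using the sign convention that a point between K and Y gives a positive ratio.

Work in coordinates with J = (0, 0), X = (1, 0), A = (0, 1), C = (5, 1).
1. K lies on line CX with CK:KX = 5:1 ⇒ K = (5/3, 1/6)
2. Y lies on line JX with JY:YX = 5:4 ⇒ Y = (5/9, 0)
3. Q is the intersection of line AX and line KY ⇒ Q = (65/69, 4/69)
Q = K + t·(Y−K) with t = 15/23, so KQ:QY = t:(1−t) = 15/23:8/23

KQ:QY = 15/8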